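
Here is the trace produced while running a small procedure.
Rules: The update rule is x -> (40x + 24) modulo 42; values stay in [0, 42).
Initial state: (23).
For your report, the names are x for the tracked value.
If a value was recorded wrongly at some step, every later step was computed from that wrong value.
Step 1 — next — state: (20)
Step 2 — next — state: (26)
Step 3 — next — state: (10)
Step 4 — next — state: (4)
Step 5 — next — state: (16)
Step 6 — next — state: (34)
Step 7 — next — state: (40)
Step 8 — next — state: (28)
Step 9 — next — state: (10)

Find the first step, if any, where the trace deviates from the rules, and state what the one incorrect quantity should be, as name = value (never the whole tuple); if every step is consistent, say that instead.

step 3, x = 14

Recomputing the run from the initial state:
step 1: x = 20
step 2: x = 26
step 3: x = 14
step 4: x = 38
step 5: x = 32
step 6: x = 2
step 7: x = 20
step 8: x = 26
step 9: x = 14
The first disagreement with the trace is at step 3, where the value should be x = 14.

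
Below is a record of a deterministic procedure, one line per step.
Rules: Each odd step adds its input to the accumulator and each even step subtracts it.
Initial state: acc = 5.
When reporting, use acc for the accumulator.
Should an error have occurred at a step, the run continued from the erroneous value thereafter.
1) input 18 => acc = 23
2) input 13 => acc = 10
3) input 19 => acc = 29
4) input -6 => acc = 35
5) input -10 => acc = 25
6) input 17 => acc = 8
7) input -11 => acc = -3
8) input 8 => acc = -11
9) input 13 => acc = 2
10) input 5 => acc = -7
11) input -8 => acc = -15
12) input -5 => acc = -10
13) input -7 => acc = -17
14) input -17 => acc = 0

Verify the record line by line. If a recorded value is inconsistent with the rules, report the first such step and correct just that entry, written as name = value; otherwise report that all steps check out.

1. acc = 5 + 18 = 23 (verified)
2. acc = 23 - 13 = 10 (same as recorded)
3. acc = 10 + 19 = 29 (verified)
4. acc = 29 - -6 = 35 (in agreement)
5. acc = 35 + -10 = 25 (in agreement)
6. acc = 25 - 17 = 8 (verified)
7. acc = 8 + -11 = -3 (agrees with the record)
8. acc = -3 - 8 = -11 (agrees with the record)
9. acc = -11 + 13 = 2 (matches)
10. acc = 2 - 5 = -3 (first mismatch against the record)
First deviation found at step 10; the corrected entry is acc = -3.

step 10, acc = -3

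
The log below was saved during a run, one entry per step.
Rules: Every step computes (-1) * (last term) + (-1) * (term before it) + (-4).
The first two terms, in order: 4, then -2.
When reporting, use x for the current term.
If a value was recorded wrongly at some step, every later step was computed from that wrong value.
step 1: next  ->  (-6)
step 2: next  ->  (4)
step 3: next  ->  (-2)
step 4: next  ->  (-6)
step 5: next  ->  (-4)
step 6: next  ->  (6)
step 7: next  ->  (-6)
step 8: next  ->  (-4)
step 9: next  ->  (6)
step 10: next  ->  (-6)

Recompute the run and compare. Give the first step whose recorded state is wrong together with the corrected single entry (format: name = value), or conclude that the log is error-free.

step 5, x = 4

Step 1: x = -1*(-2) + (-1)*(4) + (-4) = -6 — exactly as logged.
Step 2: x = -1*(-6) + (-1)*(-2) + (-4) = 4 — exactly as logged.
Step 3: x = -1*(4) + (-1)*(-6) + (-4) = -2 — matches.
Step 4: x = -1*(-2) + (-1)*(4) + (-4) = -6 — agrees with the log.
Step 5: x = -1*(-6) + (-1)*(-2) + (-4) = 4 — a discrepancy with the log.
Step 5 is the first one off; corrected, x = 4.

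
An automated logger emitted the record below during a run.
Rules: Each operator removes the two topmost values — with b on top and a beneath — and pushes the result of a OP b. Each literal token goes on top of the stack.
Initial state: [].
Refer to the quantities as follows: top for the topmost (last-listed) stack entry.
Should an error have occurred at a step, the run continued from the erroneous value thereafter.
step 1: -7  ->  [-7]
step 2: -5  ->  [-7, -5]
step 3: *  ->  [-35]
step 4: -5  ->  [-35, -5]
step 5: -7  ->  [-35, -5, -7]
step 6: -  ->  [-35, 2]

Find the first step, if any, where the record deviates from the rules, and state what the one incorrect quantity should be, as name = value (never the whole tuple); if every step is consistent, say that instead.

Step 1: push -7: top = -7 — no discrepancy.
Step 2: push -5: top = -5 — in agreement.
Step 3: -7 * -5 = 35 — not what was recorded.
Conclusion: step 3 carries the first error; the entry should be top = 35.

step 3, top = 35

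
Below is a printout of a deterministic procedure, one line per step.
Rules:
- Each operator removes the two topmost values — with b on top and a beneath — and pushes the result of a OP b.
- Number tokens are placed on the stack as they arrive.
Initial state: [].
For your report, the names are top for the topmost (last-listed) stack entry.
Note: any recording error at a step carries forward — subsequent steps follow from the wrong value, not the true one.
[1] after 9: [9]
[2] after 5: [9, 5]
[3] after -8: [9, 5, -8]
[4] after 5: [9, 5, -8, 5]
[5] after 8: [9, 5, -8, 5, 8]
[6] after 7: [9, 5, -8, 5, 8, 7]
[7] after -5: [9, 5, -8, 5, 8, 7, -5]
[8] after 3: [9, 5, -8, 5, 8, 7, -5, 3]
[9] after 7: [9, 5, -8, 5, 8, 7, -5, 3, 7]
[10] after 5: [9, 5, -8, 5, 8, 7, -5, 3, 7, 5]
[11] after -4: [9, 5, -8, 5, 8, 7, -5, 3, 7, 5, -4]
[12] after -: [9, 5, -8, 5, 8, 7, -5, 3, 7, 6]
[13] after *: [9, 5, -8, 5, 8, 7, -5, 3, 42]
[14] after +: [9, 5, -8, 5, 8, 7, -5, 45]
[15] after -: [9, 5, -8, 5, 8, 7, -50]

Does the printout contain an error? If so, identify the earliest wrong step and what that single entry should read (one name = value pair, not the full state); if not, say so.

Step 1: push 9: top = 9 — same as recorded.
Step 2: push 5: top = 5 — no discrepancy.
Step 3: push -8: top = -8 — consistent with the printout.
Step 4: push 5: top = 5 — exactly as logged.
Step 5: push 8: top = 8 — no discrepancy.
Step 6: push 7: top = 7 — in agreement.
Step 7: push -5: top = -5 — agrees with the printout.
Step 8: push 3: top = 3 — in agreement.
Step 9: push 7: top = 7 — confirmed correct.
Step 10: push 5: top = 5 — agrees with the printout.
Step 11: push -4: top = -4 — same as recorded.
Step 12: 5 - -4 = 9 — the printout disagrees here.
First deviation found at step 12; the corrected entry is top = 9.

step 12, top = 9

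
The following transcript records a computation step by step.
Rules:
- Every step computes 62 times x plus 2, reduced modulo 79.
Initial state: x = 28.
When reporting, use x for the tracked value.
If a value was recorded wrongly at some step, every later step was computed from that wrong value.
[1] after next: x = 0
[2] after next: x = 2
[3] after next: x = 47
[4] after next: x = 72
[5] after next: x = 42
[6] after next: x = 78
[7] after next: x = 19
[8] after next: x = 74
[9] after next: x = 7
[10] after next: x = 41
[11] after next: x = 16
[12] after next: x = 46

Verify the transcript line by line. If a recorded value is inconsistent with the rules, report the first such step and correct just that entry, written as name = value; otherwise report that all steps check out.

step 9, x = 8

Recomputing the run from the initial state:
step 1: x = 0
step 2: x = 2
step 3: x = 47
step 4: x = 72
step 5: x = 42
step 6: x = 78
step 7: x = 19
step 8: x = 74
step 9: x = 8
step 10: x = 24
step 11: x = 68
step 12: x = 31
The first disagreement with the transcript is at step 9, where the value should be x = 8.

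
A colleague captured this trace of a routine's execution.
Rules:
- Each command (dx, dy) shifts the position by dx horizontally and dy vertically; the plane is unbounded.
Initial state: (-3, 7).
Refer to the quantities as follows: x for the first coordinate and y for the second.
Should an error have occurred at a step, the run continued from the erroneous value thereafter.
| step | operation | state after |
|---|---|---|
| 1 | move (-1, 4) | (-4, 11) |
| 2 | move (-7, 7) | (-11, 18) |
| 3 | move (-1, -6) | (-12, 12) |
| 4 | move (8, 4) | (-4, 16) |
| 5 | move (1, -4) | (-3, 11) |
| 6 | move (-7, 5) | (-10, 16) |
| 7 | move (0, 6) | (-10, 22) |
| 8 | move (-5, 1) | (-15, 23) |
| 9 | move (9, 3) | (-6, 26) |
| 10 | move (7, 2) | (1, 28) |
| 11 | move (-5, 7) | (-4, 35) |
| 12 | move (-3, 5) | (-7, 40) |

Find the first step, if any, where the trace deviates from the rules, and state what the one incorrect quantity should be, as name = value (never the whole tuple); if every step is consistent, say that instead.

step 5, y = 12

Recomputing the run from the initial state:
step 1: x = -4, y = 11
step 2: x = -11, y = 18
step 3: x = -12, y = 12
step 4: x = -4, y = 16
step 5: x = -3, y = 12
step 6: x = -10, y = 17
step 7: x = -10, y = 23
step 8: x = -15, y = 24
step 9: x = -6, y = 27
step 10: x = 1, y = 29
step 11: x = -4, y = 36
step 12: x = -7, y = 41
The first disagreement with the trace is at step 5, where the value should be y = 12.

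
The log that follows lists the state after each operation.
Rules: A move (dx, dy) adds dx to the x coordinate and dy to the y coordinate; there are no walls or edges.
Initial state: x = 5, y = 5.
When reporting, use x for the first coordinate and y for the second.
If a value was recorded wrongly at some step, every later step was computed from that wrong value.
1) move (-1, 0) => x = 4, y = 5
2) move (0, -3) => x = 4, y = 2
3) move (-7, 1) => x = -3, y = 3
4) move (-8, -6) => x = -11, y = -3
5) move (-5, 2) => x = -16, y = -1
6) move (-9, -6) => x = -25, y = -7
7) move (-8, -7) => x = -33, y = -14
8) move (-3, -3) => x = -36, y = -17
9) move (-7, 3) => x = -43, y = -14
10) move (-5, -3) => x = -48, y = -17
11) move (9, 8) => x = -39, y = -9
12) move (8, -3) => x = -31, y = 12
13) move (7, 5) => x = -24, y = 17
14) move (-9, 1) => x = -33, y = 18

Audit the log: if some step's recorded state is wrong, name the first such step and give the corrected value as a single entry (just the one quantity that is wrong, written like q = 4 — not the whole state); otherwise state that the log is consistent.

step 12, y = -12

Recomputing the run from the initial state:
step 1: x = 4, y = 5
step 2: x = 4, y = 2
step 3: x = -3, y = 3
step 4: x = -11, y = -3
step 5: x = -16, y = -1
step 6: x = -25, y = -7
step 7: x = -33, y = -14
step 8: x = -36, y = -17
step 9: x = -43, y = -14
step 10: x = -48, y = -17
step 11: x = -39, y = -9
step 12: x = -31, y = -12
step 13: x = -24, y = -7
step 14: x = -33, y = -6
The first disagreement with the log is at step 12, where the value should be y = -12.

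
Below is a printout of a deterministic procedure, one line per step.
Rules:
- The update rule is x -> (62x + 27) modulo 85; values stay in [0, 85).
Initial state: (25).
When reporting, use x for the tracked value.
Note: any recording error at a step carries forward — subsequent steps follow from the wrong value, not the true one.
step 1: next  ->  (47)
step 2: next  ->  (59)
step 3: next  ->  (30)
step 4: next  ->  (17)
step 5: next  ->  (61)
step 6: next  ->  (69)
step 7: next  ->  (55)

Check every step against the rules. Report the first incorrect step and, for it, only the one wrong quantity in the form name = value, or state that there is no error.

step 2, x = 51

Recomputing the run from the initial state:
step 1: x = 47
step 2: x = 51
step 3: x = 44
step 4: x = 35
step 5: x = 72
step 6: x = 71
step 7: x = 9
The first disagreement with the printout is at step 2, where the value should be x = 51.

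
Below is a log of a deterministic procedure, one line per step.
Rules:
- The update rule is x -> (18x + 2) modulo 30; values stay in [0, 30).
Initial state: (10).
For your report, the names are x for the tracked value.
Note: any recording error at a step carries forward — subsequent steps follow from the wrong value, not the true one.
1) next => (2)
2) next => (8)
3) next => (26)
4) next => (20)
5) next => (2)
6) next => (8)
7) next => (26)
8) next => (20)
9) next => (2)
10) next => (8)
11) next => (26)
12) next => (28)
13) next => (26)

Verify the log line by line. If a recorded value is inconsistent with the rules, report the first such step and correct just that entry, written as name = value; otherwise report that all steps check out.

Step 1: x = (18*10 + 2) mod 30 = 2 — in agreement.
Step 2: x = (18*2 + 2) mod 30 = 8 — consistent with the log.
Step 3: x = (18*8 + 2) mod 30 = 26 — exactly as logged.
Step 4: x = (18*26 + 2) mod 30 = 20 — verified.
Step 5: x = (18*20 + 2) mod 30 = 2 — checks out.
Step 6: x = (18*2 + 2) mod 30 = 8 — no discrepancy.
Step 7: x = (18*8 + 2) mod 30 = 26 — same as recorded.
Step 8: x = (18*26 + 2) mod 30 = 20 — exactly as logged.
Step 9: x = (18*20 + 2) mod 30 = 2 — matches.
Step 10: x = (18*2 + 2) mod 30 = 8 — same as recorded.
Step 11: x = (18*8 + 2) mod 30 = 26 — consistent with the log.
Step 12: x = (18*26 + 2) mod 30 = 20 — the log disagrees here.
The audit stops at step 12: the recorded entry is wrong and should be x = 20.

step 12, x = 20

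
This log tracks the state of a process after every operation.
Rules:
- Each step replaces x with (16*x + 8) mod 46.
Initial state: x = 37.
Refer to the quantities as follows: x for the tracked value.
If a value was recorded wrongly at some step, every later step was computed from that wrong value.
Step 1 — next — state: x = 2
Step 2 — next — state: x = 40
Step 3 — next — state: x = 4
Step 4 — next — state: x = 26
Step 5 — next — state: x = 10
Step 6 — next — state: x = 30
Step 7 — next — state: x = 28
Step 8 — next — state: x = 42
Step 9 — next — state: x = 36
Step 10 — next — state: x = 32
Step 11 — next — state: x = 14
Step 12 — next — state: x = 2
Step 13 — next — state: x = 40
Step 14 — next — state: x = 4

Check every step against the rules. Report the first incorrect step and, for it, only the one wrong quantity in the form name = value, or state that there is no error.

step 1: x = (16*37 + 8) mod 46 = 2 -> in agreement
step 2: x = (16*2 + 8) mod 46 = 40 -> same as recorded
step 3: x = (16*40 + 8) mod 46 = 4 -> exactly as logged
step 4: x = (16*4 + 8) mod 46 = 26 -> same as recorded
step 5: x = (16*26 + 8) mod 46 = 10 -> consistent with the log
step 6: x = (16*10 + 8) mod 46 = 30 -> consistent with the log
step 7: x = (16*30 + 8) mod 46 = 28 -> agrees with the log
step 8: x = (16*28 + 8) mod 46 = 42 -> agrees with the log
step 9: x = (16*42 + 8) mod 46 = 36 -> no discrepancy
step 10: x = (16*36 + 8) mod 46 = 32 -> in agreement
step 11: x = (16*32 + 8) mod 46 = 14 -> matches
step 12: x = (16*14 + 8) mod 46 = 2 -> checks out
step 13: x = (16*2 + 8) mod 46 = 40 -> matches
step 14: x = (16*40 + 8) mod 46 = 4 -> confirmed correct
Each recorded entry agrees with the recomputation.

no error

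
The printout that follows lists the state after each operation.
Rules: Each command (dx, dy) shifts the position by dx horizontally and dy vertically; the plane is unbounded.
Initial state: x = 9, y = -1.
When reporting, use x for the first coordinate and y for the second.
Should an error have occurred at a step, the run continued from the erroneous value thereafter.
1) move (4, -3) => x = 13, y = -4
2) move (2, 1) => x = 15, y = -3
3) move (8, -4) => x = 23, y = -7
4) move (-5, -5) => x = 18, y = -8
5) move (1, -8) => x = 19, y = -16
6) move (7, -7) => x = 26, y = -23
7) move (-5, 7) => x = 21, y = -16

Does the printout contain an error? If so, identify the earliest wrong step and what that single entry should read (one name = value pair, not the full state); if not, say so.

Step 1: x = 9 + (4) = 13, y = -1 + (-3) = -4 — checks out.
Step 2: x = 13 + (2) = 15, y = -4 + (1) = -3 — matches.
Step 3: x = 15 + (8) = 23, y = -3 + (-4) = -7 — same as recorded.
Step 4: x = 23 + (-5) = 18, y = -7 + (-5) = -12 — the printout disagrees here.
So the first discrepancy is step 4, where the right value is y = -12.

step 4, y = -12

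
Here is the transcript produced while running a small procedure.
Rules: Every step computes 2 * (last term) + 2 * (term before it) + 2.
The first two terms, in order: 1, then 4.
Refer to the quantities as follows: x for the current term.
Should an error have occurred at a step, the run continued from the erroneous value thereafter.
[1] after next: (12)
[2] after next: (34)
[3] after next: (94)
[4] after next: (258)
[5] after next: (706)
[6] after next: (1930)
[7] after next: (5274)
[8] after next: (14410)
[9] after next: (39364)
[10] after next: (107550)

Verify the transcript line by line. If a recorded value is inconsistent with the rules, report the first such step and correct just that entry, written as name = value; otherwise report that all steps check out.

step 9, x = 39370

Recomputing the run from the initial state:
step 1: x = 12
step 2: x = 34
step 3: x = 94
step 4: x = 258
step 5: x = 706
step 6: x = 1930
step 7: x = 5274
step 8: x = 14410
step 9: x = 39370
step 10: x = 107562
The first disagreement with the transcript is at step 9, where the value should be x = 39370.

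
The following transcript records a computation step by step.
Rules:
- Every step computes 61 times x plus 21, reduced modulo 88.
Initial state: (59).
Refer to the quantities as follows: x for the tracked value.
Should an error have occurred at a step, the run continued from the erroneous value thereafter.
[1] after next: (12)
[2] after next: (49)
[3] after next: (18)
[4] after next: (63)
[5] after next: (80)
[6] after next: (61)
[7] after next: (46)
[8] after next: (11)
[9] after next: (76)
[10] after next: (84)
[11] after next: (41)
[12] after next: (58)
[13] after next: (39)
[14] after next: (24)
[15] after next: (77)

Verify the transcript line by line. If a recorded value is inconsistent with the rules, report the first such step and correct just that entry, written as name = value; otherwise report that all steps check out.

Step 1: x = (61*59 + 21) mod 88 = 12 — checks out.
Step 2: x = (61*12 + 21) mod 88 = 49 — in agreement.
Step 3: x = (61*49 + 21) mod 88 = 18 — checks out.
Step 4: x = (61*18 + 21) mod 88 = 63 — agrees with the transcript.
Step 5: x = (61*63 + 21) mod 88 = 80 — matches.
Step 6: x = (61*80 + 21) mod 88 = 61 — in agreement.
Step 7: x = (61*61 + 21) mod 88 = 46 — consistent with the transcript.
Step 8: x = (61*46 + 21) mod 88 = 11 — confirmed correct.
Step 9: x = (61*11 + 21) mod 88 = 76 — verified.
Step 10: x = (61*76 + 21) mod 88 = 81 — a discrepancy with the transcript.
The earliest wrong entry is at step 10: it should read x = 81.

step 10, x = 81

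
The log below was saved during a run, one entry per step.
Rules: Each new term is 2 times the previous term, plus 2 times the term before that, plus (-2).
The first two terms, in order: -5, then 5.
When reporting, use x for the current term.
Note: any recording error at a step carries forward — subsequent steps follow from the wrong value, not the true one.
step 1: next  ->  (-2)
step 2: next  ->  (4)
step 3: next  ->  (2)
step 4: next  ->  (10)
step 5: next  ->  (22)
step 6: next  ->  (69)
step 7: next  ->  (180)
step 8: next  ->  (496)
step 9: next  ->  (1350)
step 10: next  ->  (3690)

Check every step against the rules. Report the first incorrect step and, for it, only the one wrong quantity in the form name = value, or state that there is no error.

1. x = 2*(5) + (2)*(-5) + (-2) = -2 (agrees with the log)
2. x = 2*(-2) + (2)*(5) + (-2) = 4 (confirmed correct)
3. x = 2*(4) + (2)*(-2) + (-2) = 2 (same as recorded)
4. x = 2*(2) + (2)*(4) + (-2) = 10 (verified)
5. x = 2*(10) + (2)*(2) + (-2) = 22 (confirmed correct)
6. x = 2*(22) + (2)*(10) + (-2) = 62 (this is not what the log shows)
So the first discrepancy is step 6, where the right value is x = 62.

step 6, x = 62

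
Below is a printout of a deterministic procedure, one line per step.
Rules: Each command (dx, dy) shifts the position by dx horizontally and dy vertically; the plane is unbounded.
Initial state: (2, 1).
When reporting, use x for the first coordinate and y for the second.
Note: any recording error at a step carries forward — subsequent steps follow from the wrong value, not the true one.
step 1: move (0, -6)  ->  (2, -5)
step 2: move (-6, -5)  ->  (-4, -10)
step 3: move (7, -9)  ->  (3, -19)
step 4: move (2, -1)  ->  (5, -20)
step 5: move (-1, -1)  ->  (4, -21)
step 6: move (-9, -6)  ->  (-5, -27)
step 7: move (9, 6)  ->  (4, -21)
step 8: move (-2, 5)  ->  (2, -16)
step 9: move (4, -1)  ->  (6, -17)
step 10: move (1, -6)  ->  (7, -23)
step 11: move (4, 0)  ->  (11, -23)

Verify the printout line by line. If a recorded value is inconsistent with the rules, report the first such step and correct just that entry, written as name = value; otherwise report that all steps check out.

no error

1. x = 2 + (0) = 2, y = 1 + (-6) = -5 (confirmed correct)
2. x = 2 + (-6) = -4, y = -5 + (-5) = -10 (matches)
3. x = -4 + (7) = 3, y = -10 + (-9) = -19 (in agreement)
4. x = 3 + (2) = 5, y = -19 + (-1) = -20 (agrees with the printout)
5. x = 5 + (-1) = 4, y = -20 + (-1) = -21 (in agreement)
6. x = 4 + (-9) = -5, y = -21 + (-6) = -27 (verified)
7. x = -5 + (9) = 4, y = -27 + (6) = -21 (in agreement)
8. x = 4 + (-2) = 2, y = -21 + (5) = -16 (no discrepancy)
9. x = 2 + (4) = 6, y = -16 + (-1) = -17 (same as recorded)
10. x = 6 + (1) = 7, y = -17 + (-6) = -23 (same as recorded)
11. x = 7 + (4) = 11, y = -23 + (0) = -23 (verified)
The whole run recomputes cleanly — no discrepancies.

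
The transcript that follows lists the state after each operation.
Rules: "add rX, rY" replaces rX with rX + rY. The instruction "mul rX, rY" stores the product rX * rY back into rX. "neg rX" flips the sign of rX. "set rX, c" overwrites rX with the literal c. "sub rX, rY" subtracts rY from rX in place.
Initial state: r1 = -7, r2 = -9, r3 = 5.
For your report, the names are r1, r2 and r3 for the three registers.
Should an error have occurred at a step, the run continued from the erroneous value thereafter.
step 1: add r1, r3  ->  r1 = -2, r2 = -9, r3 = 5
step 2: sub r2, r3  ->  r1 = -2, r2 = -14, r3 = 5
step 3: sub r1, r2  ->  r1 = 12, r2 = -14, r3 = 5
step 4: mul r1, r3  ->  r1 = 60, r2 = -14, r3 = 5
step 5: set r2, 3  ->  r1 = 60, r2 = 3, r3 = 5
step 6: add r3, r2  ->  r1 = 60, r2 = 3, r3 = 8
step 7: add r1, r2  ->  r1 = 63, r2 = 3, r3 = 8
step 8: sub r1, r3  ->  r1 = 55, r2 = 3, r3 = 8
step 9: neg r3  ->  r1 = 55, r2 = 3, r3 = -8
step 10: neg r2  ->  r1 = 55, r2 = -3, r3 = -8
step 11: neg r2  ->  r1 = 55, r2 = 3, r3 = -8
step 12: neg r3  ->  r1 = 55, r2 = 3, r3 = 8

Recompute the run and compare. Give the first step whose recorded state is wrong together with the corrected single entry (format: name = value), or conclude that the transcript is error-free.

no error

1. r1 = -7 + 5 = -2 (matches)
2. r2 = -9 - 5 = -14 (exactly as logged)
3. r1 = -2 - -14 = 12 (no discrepancy)
4. r1 = 12 * 5 = 60 (checks out)
5. r2 = 3 (confirmed correct)
6. r3 = 5 + 3 = 8 (exactly as logged)
7. r1 = 60 + 3 = 63 (no discrepancy)
8. r1 = 63 - 8 = 55 (no discrepancy)
9. r3 = -(8) = -8 (checks out)
10. r2 = -(3) = -3 (same as recorded)
11. r2 = -(-3) = 3 (agrees with the transcript)
12. r3 = -(-8) = 8 (in agreement)
All entries verified; no error found.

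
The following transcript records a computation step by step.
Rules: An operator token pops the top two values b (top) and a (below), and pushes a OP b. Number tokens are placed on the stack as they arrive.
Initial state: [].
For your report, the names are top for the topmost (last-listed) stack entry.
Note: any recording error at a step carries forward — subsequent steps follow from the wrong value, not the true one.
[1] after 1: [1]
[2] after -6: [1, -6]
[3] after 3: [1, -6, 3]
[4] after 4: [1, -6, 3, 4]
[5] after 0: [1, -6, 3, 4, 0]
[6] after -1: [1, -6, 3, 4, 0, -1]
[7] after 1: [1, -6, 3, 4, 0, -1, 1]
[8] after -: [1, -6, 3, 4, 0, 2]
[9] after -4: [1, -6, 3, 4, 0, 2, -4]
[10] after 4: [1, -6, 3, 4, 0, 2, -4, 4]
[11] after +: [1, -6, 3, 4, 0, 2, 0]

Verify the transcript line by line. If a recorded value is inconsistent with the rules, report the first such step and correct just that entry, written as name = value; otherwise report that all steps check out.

step 1: push 1: top = 1 -> agrees with the transcript
step 2: push -6: top = -6 -> confirmed correct
step 3: push 3: top = 3 -> verified
step 4: push 4: top = 4 -> confirmed correct
step 5: push 0: top = 0 -> matches
step 6: push -1: top = -1 -> confirmed correct
step 7: push 1: top = 1 -> consistent with the transcript
step 8: -1 - 1 = -2 -> a discrepancy with the transcript
That makes step 8 the first incorrect line — top = -2 is what it should show.

step 8, top = -2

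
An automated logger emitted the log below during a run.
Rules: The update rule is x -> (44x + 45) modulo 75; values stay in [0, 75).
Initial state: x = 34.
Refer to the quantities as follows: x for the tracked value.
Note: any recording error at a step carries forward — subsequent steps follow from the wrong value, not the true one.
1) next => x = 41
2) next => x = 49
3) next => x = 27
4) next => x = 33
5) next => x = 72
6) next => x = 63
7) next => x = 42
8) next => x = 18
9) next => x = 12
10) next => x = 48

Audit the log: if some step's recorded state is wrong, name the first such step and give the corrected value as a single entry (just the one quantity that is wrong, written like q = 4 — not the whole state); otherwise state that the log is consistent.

step 3, x = 26

Step 1: x = (44*34 + 45) mod 75 = 41 — matches.
Step 2: x = (44*41 + 45) mod 75 = 49 — consistent with the log.
Step 3: x = (44*49 + 45) mod 75 = 26 — this is not what the log shows.
The earliest wrong entry is at step 3: it should read x = 26.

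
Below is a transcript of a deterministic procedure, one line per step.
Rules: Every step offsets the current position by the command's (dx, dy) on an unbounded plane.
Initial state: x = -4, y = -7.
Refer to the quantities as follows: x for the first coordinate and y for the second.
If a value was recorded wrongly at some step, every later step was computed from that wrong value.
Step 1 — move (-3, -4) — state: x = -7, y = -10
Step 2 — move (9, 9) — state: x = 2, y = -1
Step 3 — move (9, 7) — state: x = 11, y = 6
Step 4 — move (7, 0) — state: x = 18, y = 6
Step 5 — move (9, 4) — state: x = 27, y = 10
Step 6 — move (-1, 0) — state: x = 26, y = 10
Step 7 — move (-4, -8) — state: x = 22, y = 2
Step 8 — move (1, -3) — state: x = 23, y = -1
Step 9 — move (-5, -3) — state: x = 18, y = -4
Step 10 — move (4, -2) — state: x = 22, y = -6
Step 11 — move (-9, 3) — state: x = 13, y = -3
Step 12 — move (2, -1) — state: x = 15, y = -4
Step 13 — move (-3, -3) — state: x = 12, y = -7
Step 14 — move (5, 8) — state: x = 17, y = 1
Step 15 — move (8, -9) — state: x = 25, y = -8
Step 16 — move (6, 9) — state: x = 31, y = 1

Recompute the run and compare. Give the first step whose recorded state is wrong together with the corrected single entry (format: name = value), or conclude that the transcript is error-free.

step 1, y = -11

Recomputing the run from the initial state:
step 1: x = -7, y = -11
step 2: x = 2, y = -2
step 3: x = 11, y = 5
step 4: x = 18, y = 5
step 5: x = 27, y = 9
step 6: x = 26, y = 9
step 7: x = 22, y = 1
step 8: x = 23, y = -2
step 9: x = 18, y = -5
step 10: x = 22, y = -7
step 11: x = 13, y = -4
step 12: x = 15, y = -5
step 13: x = 12, y = -8
step 14: x = 17, y = 0
step 15: x = 25, y = -9
step 16: x = 31, y = 0
The first disagreement with the transcript is at step 1, where the value should be y = -11.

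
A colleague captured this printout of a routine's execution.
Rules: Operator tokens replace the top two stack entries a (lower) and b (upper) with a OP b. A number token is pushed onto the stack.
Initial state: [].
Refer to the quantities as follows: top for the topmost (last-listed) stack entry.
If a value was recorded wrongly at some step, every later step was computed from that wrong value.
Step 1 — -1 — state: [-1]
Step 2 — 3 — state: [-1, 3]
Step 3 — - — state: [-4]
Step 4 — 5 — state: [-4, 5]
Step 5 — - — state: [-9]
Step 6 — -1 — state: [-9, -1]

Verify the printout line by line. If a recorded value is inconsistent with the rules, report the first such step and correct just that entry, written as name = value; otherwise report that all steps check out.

Recomputing the run from the initial state:
step 1: [-1]
step 2: [-1, 3]
step 3: [-4]
step 4: [-4, 5]
step 5: [-9]
step 6: [-9, -1]
This matches the printout at every step.

no error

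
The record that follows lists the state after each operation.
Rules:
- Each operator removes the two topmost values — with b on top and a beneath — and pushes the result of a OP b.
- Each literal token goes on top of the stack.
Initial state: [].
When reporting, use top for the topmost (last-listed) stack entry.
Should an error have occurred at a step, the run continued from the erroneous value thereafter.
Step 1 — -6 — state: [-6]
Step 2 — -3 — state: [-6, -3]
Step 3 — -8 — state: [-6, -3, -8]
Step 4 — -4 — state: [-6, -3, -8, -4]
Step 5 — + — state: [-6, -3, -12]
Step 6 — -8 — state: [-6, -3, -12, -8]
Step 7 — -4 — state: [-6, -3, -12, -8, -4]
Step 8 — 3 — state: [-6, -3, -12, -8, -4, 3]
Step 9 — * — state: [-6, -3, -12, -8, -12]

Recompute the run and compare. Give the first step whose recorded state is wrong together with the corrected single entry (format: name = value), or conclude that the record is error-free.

1. push -6: top = -6 (in agreement)
2. push -3: top = -3 (verified)
3. push -8: top = -8 (checks out)
4. push -4: top = -4 (agrees with the record)
5. -8 + -4 = -12 (verified)
6. push -8: top = -8 (agrees with the record)
7. push -4: top = -4 (agrees with the record)
8. push 3: top = 3 (no discrepancy)
9. -4 * 3 = -12 (checks out)
All steps check out; nothing to correct.

no error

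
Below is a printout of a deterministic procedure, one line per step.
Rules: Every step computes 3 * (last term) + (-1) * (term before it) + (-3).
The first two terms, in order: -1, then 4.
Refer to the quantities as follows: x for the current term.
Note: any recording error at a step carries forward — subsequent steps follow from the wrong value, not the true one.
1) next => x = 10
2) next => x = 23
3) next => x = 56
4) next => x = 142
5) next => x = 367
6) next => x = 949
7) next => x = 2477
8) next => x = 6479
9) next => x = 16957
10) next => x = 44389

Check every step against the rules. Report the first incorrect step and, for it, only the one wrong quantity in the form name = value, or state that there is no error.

step 6, x = 956

Recomputing the run from the initial state:
step 1: x = 10
step 2: x = 23
step 3: x = 56
step 4: x = 142
step 5: x = 367
step 6: x = 956
step 7: x = 2498
step 8: x = 6535
step 9: x = 17104
step 10: x = 44774
The first disagreement with the printout is at step 6, where the value should be x = 956.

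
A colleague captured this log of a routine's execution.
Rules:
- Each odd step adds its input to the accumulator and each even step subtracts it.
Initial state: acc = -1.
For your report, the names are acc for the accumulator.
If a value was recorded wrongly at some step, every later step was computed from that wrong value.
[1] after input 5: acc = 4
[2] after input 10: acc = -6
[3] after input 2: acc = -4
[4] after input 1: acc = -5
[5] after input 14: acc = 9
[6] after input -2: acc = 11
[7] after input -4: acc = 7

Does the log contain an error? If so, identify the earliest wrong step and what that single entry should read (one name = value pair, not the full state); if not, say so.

no error

1. acc = -1 + 5 = 4 (matches)
2. acc = 4 - 10 = -6 (confirmed correct)
3. acc = -6 + 2 = -4 (in agreement)
4. acc = -4 - 1 = -5 (matches)
5. acc = -5 + 14 = 9 (checks out)
6. acc = 9 - -2 = 11 (no discrepancy)
7. acc = 11 + -4 = 7 (confirmed correct)
Each recorded entry agrees with the recomputation.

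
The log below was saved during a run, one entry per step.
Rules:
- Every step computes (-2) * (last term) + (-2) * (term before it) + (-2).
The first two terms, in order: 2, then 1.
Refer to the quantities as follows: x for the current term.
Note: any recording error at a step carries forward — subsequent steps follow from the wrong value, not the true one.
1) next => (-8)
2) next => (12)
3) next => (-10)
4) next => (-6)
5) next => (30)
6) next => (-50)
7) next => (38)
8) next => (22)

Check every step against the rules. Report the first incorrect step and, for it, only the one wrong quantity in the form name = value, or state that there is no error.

no error

1. x = -2*(1) + (-2)*(2) + (-2) = -8 (checks out)
2. x = -2*(-8) + (-2)*(1) + (-2) = 12 (confirmed correct)
3. x = -2*(12) + (-2)*(-8) + (-2) = -10 (checks out)
4. x = -2*(-10) + (-2)*(12) + (-2) = -6 (matches)
5. x = -2*(-6) + (-2)*(-10) + (-2) = 30 (no discrepancy)
6. x = -2*(30) + (-2)*(-6) + (-2) = -50 (matches)
7. x = -2*(-50) + (-2)*(30) + (-2) = 38 (exactly as logged)
8. x = -2*(38) + (-2)*(-50) + (-2) = 22 (confirmed correct)
Nothing is out of place; the run is error-free.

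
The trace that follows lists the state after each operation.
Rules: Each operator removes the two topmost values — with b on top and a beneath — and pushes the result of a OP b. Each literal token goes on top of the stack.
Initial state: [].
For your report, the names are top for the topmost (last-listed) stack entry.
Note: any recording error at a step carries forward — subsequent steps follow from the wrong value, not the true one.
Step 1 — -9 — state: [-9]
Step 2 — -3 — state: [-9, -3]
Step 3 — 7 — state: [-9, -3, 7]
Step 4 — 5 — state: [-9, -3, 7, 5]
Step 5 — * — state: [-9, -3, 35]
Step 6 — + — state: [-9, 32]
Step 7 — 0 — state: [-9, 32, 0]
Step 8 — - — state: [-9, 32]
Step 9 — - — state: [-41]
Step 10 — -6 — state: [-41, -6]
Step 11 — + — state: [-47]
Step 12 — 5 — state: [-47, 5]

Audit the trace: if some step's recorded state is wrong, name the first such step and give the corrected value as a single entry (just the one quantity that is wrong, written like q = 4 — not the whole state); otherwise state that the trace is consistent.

Recomputing the run from the initial state:
step 1: [-9]
step 2: [-9, -3]
step 3: [-9, -3, 7]
step 4: [-9, -3, 7, 5]
step 5: [-9, -3, 35]
step 6: [-9, 32]
step 7: [-9, 32, 0]
step 8: [-9, 32]
step 9: [-41]
step 10: [-41, -6]
step 11: [-47]
step 12: [-47, 5]
This matches the trace at every step.

no error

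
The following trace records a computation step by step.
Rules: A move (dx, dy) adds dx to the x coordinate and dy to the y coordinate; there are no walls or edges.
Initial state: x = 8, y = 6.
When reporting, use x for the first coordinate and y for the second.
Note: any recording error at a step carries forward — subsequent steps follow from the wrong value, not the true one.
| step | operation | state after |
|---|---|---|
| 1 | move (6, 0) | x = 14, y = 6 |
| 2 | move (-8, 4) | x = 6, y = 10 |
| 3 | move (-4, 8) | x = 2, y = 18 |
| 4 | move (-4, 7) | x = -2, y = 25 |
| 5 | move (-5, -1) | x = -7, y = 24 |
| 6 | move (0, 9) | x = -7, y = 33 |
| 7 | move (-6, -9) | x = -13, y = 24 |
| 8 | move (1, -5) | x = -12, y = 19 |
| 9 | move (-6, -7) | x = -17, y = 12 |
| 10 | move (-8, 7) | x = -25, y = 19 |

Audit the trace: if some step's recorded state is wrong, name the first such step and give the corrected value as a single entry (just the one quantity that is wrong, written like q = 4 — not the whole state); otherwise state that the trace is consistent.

step 1: x = 8 + (6) = 14, y = 6 + (0) = 6 -> no discrepancy
step 2: x = 14 + (-8) = 6, y = 6 + (4) = 10 -> no discrepancy
step 3: x = 6 + (-4) = 2, y = 10 + (8) = 18 -> same as recorded
step 4: x = 2 + (-4) = -2, y = 18 + (7) = 25 -> in agreement
step 5: x = -2 + (-5) = -7, y = 25 + (-1) = 24 -> same as recorded
step 6: x = -7 + (0) = -7, y = 24 + (9) = 33 -> no discrepancy
step 7: x = -7 + (-6) = -13, y = 33 + (-9) = 24 -> in agreement
step 8: x = -13 + (1) = -12, y = 24 + (-5) = 19 -> consistent with the trace
step 9: x = -12 + (-6) = -18, y = 19 + (-7) = 12 -> first mismatch against the trace
First incorrect step: 9; the correct value is x = -18.

step 9, x = -18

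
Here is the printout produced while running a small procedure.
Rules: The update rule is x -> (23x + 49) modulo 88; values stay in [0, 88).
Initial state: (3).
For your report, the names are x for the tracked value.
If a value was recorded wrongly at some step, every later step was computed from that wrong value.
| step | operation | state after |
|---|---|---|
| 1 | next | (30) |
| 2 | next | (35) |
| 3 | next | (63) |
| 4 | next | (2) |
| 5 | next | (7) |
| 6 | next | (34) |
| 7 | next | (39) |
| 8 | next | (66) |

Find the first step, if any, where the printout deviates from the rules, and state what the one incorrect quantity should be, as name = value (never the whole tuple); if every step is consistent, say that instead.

1. x = (23*3 + 49) mod 88 = 30 (exactly as logged)
2. x = (23*30 + 49) mod 88 = 35 (agrees with the printout)
3. x = (23*35 + 49) mod 88 = 62 (this is not what the printout shows)
Step 3 is the first one off; corrected, x = 62.

step 3, x = 62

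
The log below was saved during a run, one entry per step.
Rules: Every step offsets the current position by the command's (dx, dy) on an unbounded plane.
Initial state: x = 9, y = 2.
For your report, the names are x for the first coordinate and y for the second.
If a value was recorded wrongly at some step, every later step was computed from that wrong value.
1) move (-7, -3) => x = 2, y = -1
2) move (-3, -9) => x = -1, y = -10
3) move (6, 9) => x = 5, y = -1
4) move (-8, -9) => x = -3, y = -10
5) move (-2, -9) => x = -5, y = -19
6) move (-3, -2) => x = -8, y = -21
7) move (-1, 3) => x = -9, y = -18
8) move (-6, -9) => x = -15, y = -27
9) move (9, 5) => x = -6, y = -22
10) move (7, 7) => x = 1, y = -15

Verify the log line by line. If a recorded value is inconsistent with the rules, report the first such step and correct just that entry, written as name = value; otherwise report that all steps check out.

Recomputing the run from the initial state:
step 1: x = 2, y = -1
step 2: x = -1, y = -10
step 3: x = 5, y = -1
step 4: x = -3, y = -10
step 5: x = -5, y = -19
step 6: x = -8, y = -21
step 7: x = -9, y = -18
step 8: x = -15, y = -27
step 9: x = -6, y = -22
step 10: x = 1, y = -15
This matches the log at every step.

no error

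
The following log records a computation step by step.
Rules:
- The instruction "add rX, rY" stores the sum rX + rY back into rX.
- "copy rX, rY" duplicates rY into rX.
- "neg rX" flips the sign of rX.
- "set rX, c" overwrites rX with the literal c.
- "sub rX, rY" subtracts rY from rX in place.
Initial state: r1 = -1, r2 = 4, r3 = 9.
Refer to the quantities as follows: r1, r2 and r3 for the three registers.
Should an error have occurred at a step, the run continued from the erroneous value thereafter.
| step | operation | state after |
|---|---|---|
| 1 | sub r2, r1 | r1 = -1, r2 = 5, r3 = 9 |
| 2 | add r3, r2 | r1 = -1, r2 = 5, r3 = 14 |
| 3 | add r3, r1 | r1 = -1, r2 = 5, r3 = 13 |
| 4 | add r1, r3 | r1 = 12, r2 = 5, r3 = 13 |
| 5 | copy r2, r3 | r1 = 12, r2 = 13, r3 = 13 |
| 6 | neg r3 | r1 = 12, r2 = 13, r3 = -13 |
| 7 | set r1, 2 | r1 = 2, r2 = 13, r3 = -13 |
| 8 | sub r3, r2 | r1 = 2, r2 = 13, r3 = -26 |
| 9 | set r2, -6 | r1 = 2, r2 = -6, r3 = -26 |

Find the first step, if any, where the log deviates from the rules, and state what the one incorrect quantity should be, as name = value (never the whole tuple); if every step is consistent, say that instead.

no error

Recomputing the run from the initial state:
step 1: r1 = -1, r2 = 5, r3 = 9
step 2: r1 = -1, r2 = 5, r3 = 14
step 3: r1 = -1, r2 = 5, r3 = 13
step 4: r1 = 12, r2 = 5, r3 = 13
step 5: r1 = 12, r2 = 13, r3 = 13
step 6: r1 = 12, r2 = 13, r3 = -13
step 7: r1 = 2, r2 = 13, r3 = -13
step 8: r1 = 2, r2 = 13, r3 = -26
step 9: r1 = 2, r2 = -6, r3 = -26
This matches the log at every step.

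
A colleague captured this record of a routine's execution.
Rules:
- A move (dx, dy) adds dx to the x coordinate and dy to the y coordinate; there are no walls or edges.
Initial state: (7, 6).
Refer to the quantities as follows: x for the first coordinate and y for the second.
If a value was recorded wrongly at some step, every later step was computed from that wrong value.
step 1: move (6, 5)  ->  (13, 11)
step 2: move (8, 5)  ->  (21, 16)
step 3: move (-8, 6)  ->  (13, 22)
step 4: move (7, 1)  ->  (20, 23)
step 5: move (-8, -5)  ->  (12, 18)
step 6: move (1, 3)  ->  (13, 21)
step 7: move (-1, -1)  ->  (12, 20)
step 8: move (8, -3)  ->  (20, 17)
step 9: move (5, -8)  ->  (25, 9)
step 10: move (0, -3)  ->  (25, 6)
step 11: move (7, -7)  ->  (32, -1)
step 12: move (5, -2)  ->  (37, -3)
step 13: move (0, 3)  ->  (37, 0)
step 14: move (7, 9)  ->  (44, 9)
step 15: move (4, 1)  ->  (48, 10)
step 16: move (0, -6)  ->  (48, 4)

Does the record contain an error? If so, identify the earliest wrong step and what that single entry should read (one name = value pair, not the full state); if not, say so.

Step 1: x = 7 + (6) = 13, y = 6 + (5) = 11 — confirmed correct.
Step 2: x = 13 + (8) = 21, y = 11 + (5) = 16 — no discrepancy.
Step 3: x = 21 + (-8) = 13, y = 16 + (6) = 22 — same as recorded.
Step 4: x = 13 + (7) = 20, y = 22 + (1) = 23 — in agreement.
Step 5: x = 20 + (-8) = 12, y = 23 + (-5) = 18 — in agreement.
Step 6: x = 12 + (1) = 13, y = 18 + (3) = 21 — checks out.
Step 7: x = 13 + (-1) = 12, y = 21 + (-1) = 20 — exactly as logged.
Step 8: x = 12 + (8) = 20, y = 20 + (-3) = 17 — in agreement.
Step 9: x = 20 + (5) = 25, y = 17 + (-8) = 9 — no discrepancy.
Step 10: x = 25 + (0) = 25, y = 9 + (-3) = 6 — verified.
Step 11: x = 25 + (7) = 32, y = 6 + (-7) = -1 — matches.
Step 12: x = 32 + (5) = 37, y = -1 + (-2) = -3 — verified.
Step 13: x = 37 + (0) = 37, y = -3 + (3) = 0 — verified.
Step 14: x = 37 + (7) = 44, y = 0 + (9) = 9 — verified.
Step 15: x = 44 + (4) = 48, y = 9 + (1) = 10 — verified.
Step 16: x = 48 + (0) = 48, y = 10 + (-6) = 4 — same as recorded.
Every step is consistent.

no error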